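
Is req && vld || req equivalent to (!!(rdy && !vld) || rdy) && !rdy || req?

Yes

E1: req && vld || req
    = req   — absorption
E2: (!!(rdy && !vld) || rdy) && !rdy || req
    = (rdy && !vld || rdy) && !rdy || req   — double negation
    = rdy && !rdy || req   — absorption
    = req   — complement / identity
Both reduce to req, so they are equivalent.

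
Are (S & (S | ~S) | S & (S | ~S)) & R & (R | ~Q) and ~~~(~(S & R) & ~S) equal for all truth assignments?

E1: (S & (S | ~S) | S & (S | ~S)) & R & (R | ~Q)
    = S & (S | ~S) & R & (R | ~Q)
    = S & (S | ~S) & R
    = S & R
E2: ~~~(~(S & R) & ~S)
    = ~~(S & R | S)
    = S & R | S
    = S
These differ: at Q=1, R=0, S=1, E1 = 0 but E2 = 1.

No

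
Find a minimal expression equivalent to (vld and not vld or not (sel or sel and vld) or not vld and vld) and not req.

(vld and not vld or not (sel or sel and vld) or not vld and vld) and not req
= (vld and not vld or not (sel or sel and vld)) and not req
= not (sel or sel and vld) and not req
= not sel and not req

not sel and not req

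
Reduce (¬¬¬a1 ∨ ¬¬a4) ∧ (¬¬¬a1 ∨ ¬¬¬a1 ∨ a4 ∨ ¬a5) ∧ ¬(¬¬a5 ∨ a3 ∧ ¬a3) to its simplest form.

(¬¬¬a1 ∨ ¬¬a4) ∧ (¬¬¬a1 ∨ ¬¬¬a1 ∨ a4 ∨ ¬a5) ∧ ¬(¬¬a5 ∨ a3 ∧ ¬a3)
= (¬¬¬a1 ∨ a4) ∧ (¬¬¬a1 ∨ ¬¬¬a1 ∨ a4 ∨ ¬a5) ∧ ¬(¬¬a5 ∨ a3 ∧ ¬a3)   (double negation)
= (¬¬¬a1 ∨ a4) ∧ (¬¬¬a1 ∨ a4 ∨ ¬a5) ∧ ¬(¬¬a5 ∨ a3 ∧ ¬a3)   (idempotence)
= (¬¬¬a1 ∨ a4) ∧ ¬(¬¬a5 ∨ a3 ∧ ¬a3)   (absorption)
= (¬¬¬a1 ∨ a4) ∧ ¬¬¬a5   (complement / identity)
= (¬a1 ∨ a4) ∧ ¬¬¬a5   (double negation)
= (¬a1 ∨ a4) ∧ ¬a5   (double negation)

(¬a1 ∨ a4) ∧ ¬a5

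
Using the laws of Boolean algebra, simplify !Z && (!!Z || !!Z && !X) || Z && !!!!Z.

Z

!Z && (!!Z || !!Z && !X) || Z && !!!!Z
= !Z && (!!Z || !!Z && !X) || Z && !!Z   [double negation]
= !Z && !!Z || Z && !!Z   [absorption]
= !!Z   [distribution]
= Z   [double negation]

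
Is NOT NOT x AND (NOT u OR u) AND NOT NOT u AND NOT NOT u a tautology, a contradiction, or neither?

NOT NOT x AND (NOT u OR u) AND NOT NOT u AND NOT NOT u
= NOT NOT x AND NOT NOT u AND NOT NOT u
= NOT NOT x AND NOT NOT u
= x AND NOT NOT u
= x AND u
This depends on u, x, so it is not a constant.

neither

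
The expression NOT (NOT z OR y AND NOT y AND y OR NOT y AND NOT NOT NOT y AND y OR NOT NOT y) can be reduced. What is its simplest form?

z AND NOT y

NOT (NOT z OR y AND NOT y AND y OR NOT y AND NOT NOT NOT y AND y OR NOT NOT y)
= NOT (NOT z OR y AND NOT y AND y OR NOT y AND NOT y AND y OR NOT NOT y)   — double negation
= NOT (NOT z OR NOT y AND y OR NOT NOT y)   — distribution
= NOT (NOT z OR NOT NOT y)   — complement / identity
= z AND NOT y   — De Morgan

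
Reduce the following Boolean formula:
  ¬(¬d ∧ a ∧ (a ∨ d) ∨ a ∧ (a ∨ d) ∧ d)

¬a

¬(¬d ∧ a ∧ (a ∨ d) ∨ a ∧ (a ∨ d) ∧ d)
= ¬(a ∧ (a ∨ d))   (distribution)
= ¬a   (absorption)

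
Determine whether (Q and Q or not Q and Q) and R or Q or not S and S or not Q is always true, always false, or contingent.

always true

(Q and Q or not Q and Q) and R or Q or not S and S or not Q
= Q and R or Q or not S and S or not Q   — distribution
= Q and R or Q or not Q   — complement / identity
= Q or not Q   — absorption
= True   — complement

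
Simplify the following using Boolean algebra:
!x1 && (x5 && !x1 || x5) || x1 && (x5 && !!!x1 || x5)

!x1 && (x5 && !x1 || x5) || x1 && (x5 && !!!x1 || x5)
= !x1 && (x5 && !x1 || x5) || x1 && (x5 && !x1 || x5)   — double negation
= !x1 && x5 || x1 && (x5 && !x1 || x5)   — absorption
= !x1 && x5 || x1 && x5   — absorption
= x5   — distribution

x5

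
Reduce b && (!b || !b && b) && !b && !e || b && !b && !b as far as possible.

b && (!b || !b && b) && !b && !e || b && !b && !b
= b && !b && !b && !e || b && !b && !b
= b && !b && !b
= b && !b
= false

false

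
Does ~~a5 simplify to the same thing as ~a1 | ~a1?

No

E1: ~~a5
    = a5   (double negation)
E2: ~a1 | ~a1
    = ~a1   (idempotence)
These differ: at a1=0, a5=0, E1 = 0 but E2 = 1.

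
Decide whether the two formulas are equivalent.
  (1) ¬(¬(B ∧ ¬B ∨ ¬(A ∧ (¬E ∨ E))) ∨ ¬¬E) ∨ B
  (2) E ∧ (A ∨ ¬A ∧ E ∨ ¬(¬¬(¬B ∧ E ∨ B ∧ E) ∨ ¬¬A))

E1: ¬(¬(B ∧ ¬B ∨ ¬(A ∧ (¬E ∨ E))) ∨ ¬¬E) ∨ B
    = (B ∧ ¬B ∨ ¬(A ∧ (¬E ∨ E))) ∧ ¬E ∨ B   — De Morgan
    = ¬(A ∧ (¬E ∨ E)) ∧ ¬E ∨ B   — complement / identity
    = ¬A ∧ ¬E ∨ B   — complement / identity
E2: E ∧ (A ∨ ¬A ∧ E ∨ ¬(¬¬(¬B ∧ E ∨ B ∧ E) ∨ ¬¬A))
    = E ∧ (A ∨ ¬A ∧ E ∨ ¬(¬B ∧ E ∨ B ∧ E) ∧ ¬A)   — De Morgan
    = E ∧ (A ∨ ¬A ∧ E ∨ ¬E ∧ ¬A)   — distribution
    = E ∧ (A ∨ ¬A)   — distribution
    = E   — complement / identity
These differ: at A=0, B=1, E=0, E1 = 1 but E2 = 0.

No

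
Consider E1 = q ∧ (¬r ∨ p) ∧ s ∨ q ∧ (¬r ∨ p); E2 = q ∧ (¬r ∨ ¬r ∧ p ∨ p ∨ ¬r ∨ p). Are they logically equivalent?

E1: q ∧ (¬r ∨ p) ∧ s ∨ q ∧ (¬r ∨ p)
    = q ∧ (¬r ∨ p)   (absorption)
E2: q ∧ (¬r ∨ ¬r ∧ p ∨ p ∨ ¬r ∨ p)
    = q ∧ (¬r ∨ p ∨ ¬r ∨ p)   (absorption)
    = q ∧ (¬r ∨ p)   (idempotence)
Both reduce to q ∧ (¬r ∨ p), so they are equivalent.

Yes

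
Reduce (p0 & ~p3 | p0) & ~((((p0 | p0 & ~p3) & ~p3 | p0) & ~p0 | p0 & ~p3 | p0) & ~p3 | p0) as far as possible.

(p0 & ~p3 | p0) & ~((((p0 | p0 & ~p3) & ~p3 | p0) & ~p0 | p0 & ~p3 | p0) & ~p3 | p0)
= (p0 & ~p3 | p0) & ~(((p0 & ~p3 | p0) & ~p0 | p0 & ~p3 | p0) & ~p3 | p0)   — absorption
= (p0 & ~p3 | p0) & ~((p0 & ~p3 | p0) & ~p3 | p0)   — absorption
= p0 & ~((p0 & ~p3 | p0) & ~p3 | p0)   — absorption
= p0 & ~(p0 & ~p3 | p0)   — absorption
= p0 & ~p0   — absorption
= 0   — complement

0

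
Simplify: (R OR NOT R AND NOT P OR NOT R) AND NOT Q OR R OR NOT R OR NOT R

(R OR NOT R AND NOT P OR NOT R) AND NOT Q OR R OR NOT R OR NOT R
= (R OR NOT R) AND NOT Q OR R OR NOT R OR NOT R   — absorption
= (R OR NOT R) AND NOT Q OR R OR NOT R   — idempotence
= R OR NOT R   — absorption
= TRUE   — complement

TRUE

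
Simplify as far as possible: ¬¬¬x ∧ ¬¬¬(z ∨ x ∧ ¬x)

¬¬¬x ∧ ¬¬¬(z ∨ x ∧ ¬x)
= ¬¬¬x ∧ ¬(z ∨ x ∧ ¬x)
= ¬x ∧ ¬(z ∨ x ∧ ¬x)
= ¬x ∧ ¬z

¬x ∧ ¬z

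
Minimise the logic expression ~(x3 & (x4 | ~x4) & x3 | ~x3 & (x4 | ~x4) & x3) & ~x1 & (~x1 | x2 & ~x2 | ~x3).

~(x3 & (x4 | ~x4) & x3 | ~x3 & (x4 | ~x4) & x3) & ~x1 & (~x1 | x2 & ~x2 | ~x3)
= ~(x3 & (x4 | ~x4) & x3 | ~x3 & (x4 | ~x4) & x3) & ~x1 & (~x1 | ~x3)   [complement / identity]
= ~((x4 | ~x4) & x3) & ~x1 & (~x1 | ~x3)   [distribution]
= ~((x4 | ~x4) & x3) & ~x1   [absorption]
= ~x3 & ~x1   [complement / identity]

~x3 & ~x1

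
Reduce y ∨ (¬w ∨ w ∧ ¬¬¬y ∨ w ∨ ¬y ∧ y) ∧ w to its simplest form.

y ∨ w

y ∨ (¬w ∨ w ∧ ¬¬¬y ∨ w ∨ ¬y ∧ y) ∧ w
= y ∨ (¬w ∨ w ∧ ¬y ∨ w ∨ ¬y ∧ y) ∧ w   (double negation)
= y ∨ (¬w ∨ w ∨ ¬y ∧ y) ∧ w   (absorption)
= y ∨ (¬w ∨ w) ∧ w   (complement / identity)
= y ∨ w   (complement / identity)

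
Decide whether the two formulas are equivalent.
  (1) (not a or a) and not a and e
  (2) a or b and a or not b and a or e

E1: (not a or a) and not a and e
    = not a and e   — complement / identity
E2: a or b and a or not b and a or e
    = a or a or e   — distribution
    = a or e   — idempotence
These differ: at a=1, b=0, e=1, E1 = 0 but E2 = 1.

No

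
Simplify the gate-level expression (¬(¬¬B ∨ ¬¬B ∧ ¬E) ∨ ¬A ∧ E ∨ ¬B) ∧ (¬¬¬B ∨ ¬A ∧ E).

¬B ∨ ¬A ∧ E

(¬(¬¬B ∨ ¬¬B ∧ ¬E) ∨ ¬A ∧ E ∨ ¬B) ∧ (¬¬¬B ∨ ¬A ∧ E)
= (¬¬¬B ∨ ¬A ∧ E ∨ ¬B) ∧ (¬¬¬B ∨ ¬A ∧ E)   — absorption
= ¬¬¬B ∨ ¬A ∧ E   — absorption
= ¬B ∨ ¬A ∧ E   — double negation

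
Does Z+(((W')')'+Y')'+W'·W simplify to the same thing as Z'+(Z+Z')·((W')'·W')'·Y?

E1: Z+(((W')')'+Y')'+W'·W
    = Z+(((W')')'+Y')'
    = Z+(W')'·Y
    = Z+W·Y
E2: Z'+(Z+Z')·((W')'·W')'·Y
    = Z'+(Z+Z')·(W'+W)·Y
    = Z'+(Z+Z')·Y
    = Z'+Y
These differ: at W=0, Y=0, Z=0, E1 = 0 but E2 = 1.

No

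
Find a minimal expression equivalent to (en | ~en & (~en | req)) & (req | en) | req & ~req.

(en | ~en & (~en | req)) & (req | en) | req & ~req
= (en | ~en) & (req | en) | req & ~req
= (en | ~en) & (req | en)
= req | en

req | en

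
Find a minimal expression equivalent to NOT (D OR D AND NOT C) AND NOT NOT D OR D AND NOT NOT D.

NOT (D OR D AND NOT C) AND NOT NOT D OR D AND NOT NOT D
= NOT D AND NOT NOT D OR D AND NOT NOT D   (absorption)
= NOT NOT D   (distribution)
= D   (double negation)

D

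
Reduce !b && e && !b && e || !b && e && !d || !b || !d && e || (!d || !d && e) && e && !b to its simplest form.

!b && e && !b && e || !b && e && !d || !b || !d && e || (!d || !d && e) && e && !b
= !b && e && (!b && e || !d) || !b || !d && e || (!d || !d && e) && e && !b   [distribution]
= !b && e || !b || !d && e || (!d || !d && e) && e && !b   [absorption]
= !b || !d && e || (!d || !d && e) && e && !b   [absorption]
= !b || !d && e || !d && e && !b   [absorption]
= !b || !d && e   [absorption]

!b || !d && e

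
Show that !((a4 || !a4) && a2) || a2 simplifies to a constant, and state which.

!((a4 || !a4) && a2) || a2
= !a2 || a2
= true

true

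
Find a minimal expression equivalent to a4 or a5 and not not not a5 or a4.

a4 or a5 and not not not a5 or a4
= a4 or a5 and not a5 or a4   — double negation
= a4 or a4   — complement / identity
= a4   — idempotence

a4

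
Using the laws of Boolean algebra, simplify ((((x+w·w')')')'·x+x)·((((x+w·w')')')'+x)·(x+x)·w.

((((x+w·w')')')'·x+x)·((((x+w·w')')')'+x)·(x+x)·w
= ((((x+w·w')')')'·x+x)·((((x+w·w')')')'·x+x)·w   — distribution
= (x·x+(((x+w·w')')')'·x)·w   — distribution
= (x·x+((x')')'·x)·w   — complement / identity
= (x·x+x'·x)·w   — double negation
= x·w   — distribution

x·w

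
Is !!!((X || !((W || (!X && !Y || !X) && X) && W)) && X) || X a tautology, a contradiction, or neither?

!!!((X || !((W || (!X && !Y || !X) && X) && W)) && X) || X
= !!!((X || !((W || !X && X) && W)) && X) || X   — absorption
= !!!((X || !(W && W)) && X) || X   — complement / identity
= !!!((X || !W) && X) || X   — idempotence
= !!!X || X   — absorption
= !X || X   — double negation
= true   — complement

tautology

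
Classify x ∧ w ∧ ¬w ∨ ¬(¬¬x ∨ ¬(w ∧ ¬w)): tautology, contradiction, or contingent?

contradiction

x ∧ w ∧ ¬w ∨ ¬(¬¬x ∨ ¬(w ∧ ¬w))
= x ∧ w ∧ ¬w ∨ ¬x ∧ w ∧ ¬w   (De Morgan)
= w ∧ ¬w ∧ (x ∨ ¬x)   (distribution)
= w ∧ ¬w   (complement / identity)
= False   (complement)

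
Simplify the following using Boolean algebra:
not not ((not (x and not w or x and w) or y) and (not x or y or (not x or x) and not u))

not not ((not (x and not w or x and w) or y) and (not x or y or (not x or x) and not u))
= not not ((not (x and not w or x and w) or y) and (not x or y or not u))   — complement / identity
= not not ((not x or y) and (not x or y or not u))   — distribution
= not not (not x or y)   — absorption
= not x or y   — double negation

not x or y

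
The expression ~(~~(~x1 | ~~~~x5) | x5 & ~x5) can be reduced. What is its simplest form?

x1 & ~x5

~(~~(~x1 | ~~~~x5) | x5 & ~x5)
= ~~~(~x1 | ~~~~x5)   (complement / identity)
= ~~~(~x1 | ~~x5)   (double negation)
= ~(~x1 | ~~x5)   (double negation)
= x1 & ~x5   (De Morgan)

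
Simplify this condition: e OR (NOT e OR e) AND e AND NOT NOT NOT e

e OR (NOT e OR e) AND e AND NOT NOT NOT e
= e OR e AND NOT NOT NOT e
= e OR e AND NOT e
= e

e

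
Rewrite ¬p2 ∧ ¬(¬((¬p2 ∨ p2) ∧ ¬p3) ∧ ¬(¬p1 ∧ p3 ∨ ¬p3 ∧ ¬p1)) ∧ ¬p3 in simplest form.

¬p2 ∧ ¬(¬((¬p2 ∨ p2) ∧ ¬p3) ∧ ¬(¬p1 ∧ p3 ∨ ¬p3 ∧ ¬p1)) ∧ ¬p3
= ¬p2 ∧ ((¬p2 ∨ p2) ∧ ¬p3 ∨ ¬p1 ∧ p3 ∨ ¬p3 ∧ ¬p1) ∧ ¬p3   — De Morgan
= ¬p2 ∧ ((¬p2 ∨ p2) ∧ ¬p3 ∨ ¬p1) ∧ ¬p3   — distribution
= ¬p2 ∧ (¬p3 ∨ ¬p1) ∧ ¬p3   — complement / identity
= ¬p2 ∧ ¬p3   — absorption

¬p2 ∧ ¬p3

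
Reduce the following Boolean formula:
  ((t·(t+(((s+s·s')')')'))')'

((t·(t+(((s+s·s')')')'))')'
= ((t·(t+((s')')'))')'   [complement / identity]
= ((t·(t+s'))')'   [double negation]
= (t')'   [absorption]
= t   [double negation]

t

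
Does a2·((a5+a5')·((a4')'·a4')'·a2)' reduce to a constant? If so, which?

yes, False

a2·((a5+a5')·((a4')'·a4')'·a2)'
= a2·(((a4')'·a4')'·a2)'   — complement / identity
= a2·((a4'+a4)·a2)'   — De Morgan
= a2·a2'   — complement / identity
= 0   — complement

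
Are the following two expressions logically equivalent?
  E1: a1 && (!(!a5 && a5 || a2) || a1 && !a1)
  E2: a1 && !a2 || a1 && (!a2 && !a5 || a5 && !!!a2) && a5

Yes

E1: a1 && (!(!a5 && a5 || a2) || a1 && !a1)
    = a1 && (!a2 || a1 && !a1)   (complement / identity)
    = a1 && !a2   (complement / identity)
E2: a1 && !a2 || a1 && (!a2 && !a5 || a5 && !!!a2) && a5
    = a1 && !a2 || a1 && (!a2 && !a5 || a5 && !a2) && a5   (double negation)
    = a1 && !a2 || a1 && !a2 && a5   (distribution)
    = a1 && !a2   (absorption)
Both reduce to a1 && !a2, so they are equivalent.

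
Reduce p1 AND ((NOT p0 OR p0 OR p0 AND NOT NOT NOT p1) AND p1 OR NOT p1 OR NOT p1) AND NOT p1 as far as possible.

p1 AND ((NOT p0 OR p0 OR p0 AND NOT NOT NOT p1) AND p1 OR NOT p1 OR NOT p1) AND NOT p1
= p1 AND ((NOT p0 OR p0 OR p0 AND NOT NOT NOT p1) AND p1 OR NOT p1) AND NOT p1   (idempotence)
= p1 AND ((NOT p0 OR p0 OR p0 AND NOT p1) AND p1 OR NOT p1) AND NOT p1   (double negation)
= p1 AND ((NOT p0 OR p0) AND p1 OR NOT p1) AND NOT p1   (absorption)
= p1 AND (p1 OR NOT p1) AND NOT p1   (complement / identity)
= p1 AND NOT p1   (complement / identity)
= FALSE   (complement)

FALSE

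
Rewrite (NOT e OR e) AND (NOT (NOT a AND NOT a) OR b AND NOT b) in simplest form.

(NOT e OR e) AND (NOT (NOT a AND NOT a) OR b AND NOT b)
= (NOT e OR e) AND (a OR a OR b AND NOT b)
= (NOT e OR e) AND (a OR a)
= (NOT e OR e) AND a
= a

a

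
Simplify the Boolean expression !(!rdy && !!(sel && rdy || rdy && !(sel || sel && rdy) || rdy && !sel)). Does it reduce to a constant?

!(!rdy && !!(sel && rdy || rdy && !(sel || sel && rdy) || rdy && !sel))
= rdy || !(sel && rdy || rdy && !(sel || sel && rdy) || rdy && !sel)   — De Morgan
= rdy || !(sel && rdy || rdy && !sel || rdy && !sel)   — absorption
= rdy || !(rdy || rdy && !sel)   — distribution
= rdy || !rdy   — absorption
= true   — complement

true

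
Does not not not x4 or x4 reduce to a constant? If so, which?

not not not x4 or x4
= not x4 or x4
= True

yes, True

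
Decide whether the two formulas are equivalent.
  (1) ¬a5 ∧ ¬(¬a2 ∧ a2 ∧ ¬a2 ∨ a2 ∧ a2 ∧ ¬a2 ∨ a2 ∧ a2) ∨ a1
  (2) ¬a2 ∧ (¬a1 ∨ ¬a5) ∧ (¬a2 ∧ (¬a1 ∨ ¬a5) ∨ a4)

E1: ¬a5 ∧ ¬(¬a2 ∧ a2 ∧ ¬a2 ∨ a2 ∧ a2 ∧ ¬a2 ∨ a2 ∧ a2) ∨ a1
    = ¬a5 ∧ ¬(a2 ∧ ¬a2 ∨ a2 ∧ a2) ∨ a1
    = ¬a5 ∧ ¬a2 ∨ a1
E2: ¬a2 ∧ (¬a1 ∨ ¬a5) ∧ (¬a2 ∧ (¬a1 ∨ ¬a5) ∨ a4)
    = ¬a2 ∧ (¬a1 ∨ ¬a5)
These differ: at a1=1, a2=1, a4=0, a5=1, E1 = 1 but E2 = 0.

No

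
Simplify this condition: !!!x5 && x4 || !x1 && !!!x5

!!!x5 && x4 || !x1 && !!!x5
= !!!x5 && (x4 || !x1)   — distribution
= !x5 && (x4 || !x1)   — double negation

!x5 && (x4 || !x1)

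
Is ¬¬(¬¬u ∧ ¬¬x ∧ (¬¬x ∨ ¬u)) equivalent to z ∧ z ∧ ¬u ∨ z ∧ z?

E1: ¬¬(¬¬u ∧ ¬¬x ∧ (¬¬x ∨ ¬u))
    = ¬¬(¬¬u ∧ ¬¬x)
    = ¬(¬u ∨ ¬x)
    = u ∧ x
E2: z ∧ z ∧ ¬u ∨ z ∧ z
    = z ∧ z
    = z
These differ: at u=0, x=0, z=1, E1 = 0 but E2 = 1.

No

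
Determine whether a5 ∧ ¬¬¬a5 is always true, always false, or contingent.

always false

a5 ∧ ¬¬¬a5
= a5 ∧ ¬a5   — double negation
= False   — complement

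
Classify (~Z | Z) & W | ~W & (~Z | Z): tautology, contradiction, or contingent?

tautology

(~Z | Z) & W | ~W & (~Z | Z)
= ~Z | Z   — distribution
= 1   — complement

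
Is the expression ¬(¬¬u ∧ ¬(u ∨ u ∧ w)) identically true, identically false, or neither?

identically true

¬(¬¬u ∧ ¬(u ∨ u ∧ w))
= ¬(¬¬u ∧ ¬u)   [absorption]
= ¬u ∨ u   [De Morgan]
= True   [complement]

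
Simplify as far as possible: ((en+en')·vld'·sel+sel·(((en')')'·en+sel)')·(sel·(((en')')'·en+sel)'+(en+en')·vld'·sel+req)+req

((en+en')·vld'·sel+sel·(((en')')'·en+sel)')·(sel·(((en')')'·en+sel)'+(en+en')·vld'·sel+req)+req
= (en+en')·vld'·sel·((en+en')·vld'·sel+req)+sel·(((en')')'·en+sel)'+req   (distribution)
= (en+en')·vld'·sel+sel·(((en')')'·en+sel)'+req   (absorption)
= vld'·sel+sel·(((en')')'·en+sel)'+req   (complement / identity)
= vld'·sel+sel·(en'·en+sel)'+req   (double negation)
= vld'·sel+sel·sel'+req   (complement / identity)
= vld'·sel+req   (complement / identity)

vld'·sel+req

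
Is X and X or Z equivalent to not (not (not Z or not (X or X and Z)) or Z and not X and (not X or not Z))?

E1: X and X or Z
    = X or Z   — idempotence
E2: not (not (not Z or not (X or X and Z)) or Z and not X and (not X or not Z))
    = not (not (not Z or not (X or X and Z)) or Z and not X)   — absorption
    = not (not (not Z or not X) or Z and not X)   — absorption
    = not (Z and X or Z and not X)   — De Morgan
    = not Z   — distribution
These differ: at X=0, Z=1, E1 = 1 but E2 = 0.

No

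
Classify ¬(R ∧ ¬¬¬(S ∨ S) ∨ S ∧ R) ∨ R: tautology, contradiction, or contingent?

tautology

¬(R ∧ ¬¬¬(S ∨ S) ∨ S ∧ R) ∨ R
= ¬(R ∧ ¬(S ∨ S) ∨ S ∧ R) ∨ R   — double negation
= ¬(R ∧ ¬S ∨ S ∧ R) ∨ R   — idempotence
= ¬R ∨ R   — distribution
= True   — complement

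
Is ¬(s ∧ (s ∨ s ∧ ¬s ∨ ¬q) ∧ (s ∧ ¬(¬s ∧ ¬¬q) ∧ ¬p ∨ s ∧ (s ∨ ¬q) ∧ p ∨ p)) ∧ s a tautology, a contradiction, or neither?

¬(s ∧ (s ∨ s ∧ ¬s ∨ ¬q) ∧ (s ∧ ¬(¬s ∧ ¬¬q) ∧ ¬p ∨ s ∧ (s ∨ ¬q) ∧ p ∨ p)) ∧ s
= ¬(s ∧ (s ∨ s ∧ ¬s ∨ ¬q) ∧ (s ∧ (s ∨ ¬q) ∧ ¬p ∨ s ∧ (s ∨ ¬q) ∧ p ∨ p)) ∧ s   (De Morgan)
= ¬(s ∧ (s ∨ ¬q) ∧ (s ∧ (s ∨ ¬q) ∧ ¬p ∨ s ∧ (s ∨ ¬q) ∧ p ∨ p)) ∧ s   (complement / identity)
= ¬(s ∧ (s ∨ ¬q) ∧ (s ∧ (s ∨ ¬q) ∨ p)) ∧ s   (distribution)
= ¬(s ∧ (s ∨ ¬q)) ∧ s   (absorption)
= ¬s ∧ s   (absorption)
= False   (complement)

contradiction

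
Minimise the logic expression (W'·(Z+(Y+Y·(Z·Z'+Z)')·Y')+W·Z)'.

Z'

(W'·(Z+(Y+Y·(Z·Z'+Z)')·Y')+W·Z)'
= (W'·(Z+(Y+Y·Z')·Y')+W·Z)'   — complement / identity
= (W'·(Z+Y·Y')+W·Z)'   — absorption
= (W'·Z+W·Z)'   — complement / identity
= Z'   — distribution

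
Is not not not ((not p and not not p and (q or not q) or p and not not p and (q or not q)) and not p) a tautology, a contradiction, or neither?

tautology

not not not ((not p and not not p and (q or not q) or p and not not p and (q or not q)) and not p)
= not not not (not not p and (q or not q) and not p)
= not (not not p and (q or not q) and not p)
= not (not not p and not p)
= not p or p
= True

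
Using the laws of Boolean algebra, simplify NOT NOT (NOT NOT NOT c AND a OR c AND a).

a

NOT NOT (NOT NOT NOT c AND a OR c AND a)
= NOT NOT (NOT c AND a OR c AND a)   (double negation)
= NOT NOT a   (distribution)
= a   (double negation)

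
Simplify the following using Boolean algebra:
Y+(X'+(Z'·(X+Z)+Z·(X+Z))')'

Y+(X'+(Z'·(X+Z)+Z·(X+Z))')'
= Y+(X'+(X+Z)')'
= Y+X·(X+Z)
= Y+X

Y+X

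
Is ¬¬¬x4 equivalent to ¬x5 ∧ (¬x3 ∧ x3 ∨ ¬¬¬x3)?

E1: ¬¬¬x4
    = ¬x4   [double negation]
E2: ¬x5 ∧ (¬x3 ∧ x3 ∨ ¬¬¬x3)
    = ¬x5 ∧ ¬¬¬x3   [complement / identity]
    = ¬x5 ∧ ¬x3   [double negation]
These differ: at x3=0, x4=0, x5=1, E1 = 1 but E2 = 0.

No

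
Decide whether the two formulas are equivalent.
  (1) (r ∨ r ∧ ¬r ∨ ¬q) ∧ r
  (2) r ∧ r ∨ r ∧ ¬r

E1: (r ∨ r ∧ ¬r ∨ ¬q) ∧ r
    = (r ∨ ¬q) ∧ r   [complement / identity]
    = r   [absorption]
E2: r ∧ r ∨ r ∧ ¬r
    = r   [distribution]
Both reduce to r, so they are equivalent.

Yes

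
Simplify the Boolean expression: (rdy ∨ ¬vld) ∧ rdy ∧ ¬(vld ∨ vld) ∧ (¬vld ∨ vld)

rdy ∧ ¬vld

(rdy ∨ ¬vld) ∧ rdy ∧ ¬(vld ∨ vld) ∧ (¬vld ∨ vld)
= (rdy ∨ ¬vld) ∧ rdy ∧ ¬(vld ∨ vld)
= (rdy ∨ ¬vld) ∧ rdy ∧ ¬vld
= rdy ∧ ¬vld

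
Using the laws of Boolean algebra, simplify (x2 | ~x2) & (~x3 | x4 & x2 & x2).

(x2 | ~x2) & (~x3 | x4 & x2 & x2)
= ~x3 | x4 & x2 & x2   (complement / identity)
= ~x3 | x4 & x2   (idempotence)

~x3 | x4 & x2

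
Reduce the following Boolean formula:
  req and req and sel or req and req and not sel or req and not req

req

req and req and sel or req and req and not sel or req and not req
= req and req or req and not req   — distribution
= req   — distribution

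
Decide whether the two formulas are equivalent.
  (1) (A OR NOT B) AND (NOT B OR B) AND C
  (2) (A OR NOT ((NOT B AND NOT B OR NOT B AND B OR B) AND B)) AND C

Yes

E1: (A OR NOT B) AND (NOT B OR B) AND C
    = (A OR NOT B) AND C   [complement / identity]
E2: (A OR NOT ((NOT B AND NOT B OR NOT B AND B OR B) AND B)) AND C
    = (A OR NOT ((NOT B OR B) AND B)) AND C   [distribution]
    = (A OR NOT B) AND C   [complement / identity]
Both reduce to (A OR NOT B) AND C, so they are equivalent.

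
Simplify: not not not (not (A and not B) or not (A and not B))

not not not (not (A and not B) or not (A and not B))
= not (not (A and not B) or not (A and not B))   [double negation]
= not not (A and not B)   [idempotence]
= A and not B   [double negation]

A and not B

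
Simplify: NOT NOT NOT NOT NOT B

NOT B

NOT NOT NOT NOT NOT B
= NOT NOT NOT B
= NOT B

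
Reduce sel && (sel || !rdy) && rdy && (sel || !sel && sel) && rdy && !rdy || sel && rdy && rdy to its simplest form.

sel && (sel || !rdy) && rdy && (sel || !sel && sel) && rdy && !rdy || sel && rdy && rdy
= sel && (sel || !rdy) && rdy && sel && rdy && !rdy || sel && rdy && rdy   [complement / identity]
= sel && rdy && sel && rdy && !rdy || sel && rdy && rdy   [absorption]
= sel && rdy && !rdy || sel && rdy && rdy   [idempotence]
= sel && rdy   [distribution]

sel && rdy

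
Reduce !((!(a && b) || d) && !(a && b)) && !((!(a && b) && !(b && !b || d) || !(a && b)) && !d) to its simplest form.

!((!(a && b) || d) && !(a && b)) && !((!(a && b) && !(b && !b || d) || !(a && b)) && !d)
= !!(a && b) && !((!(a && b) && !(b && !b || d) || !(a && b)) && !d)   (absorption)
= !!(a && b) && !((!(a && b) && !d || !(a && b)) && !d)   (complement / identity)
= a && b && !((!(a && b) && !d || !(a && b)) && !d)   (double negation)
= a && b && !(!(a && b) && !d)   (absorption)
= a && b && (a && b || d)   (De Morgan)
= a && b   (absorption)

a && b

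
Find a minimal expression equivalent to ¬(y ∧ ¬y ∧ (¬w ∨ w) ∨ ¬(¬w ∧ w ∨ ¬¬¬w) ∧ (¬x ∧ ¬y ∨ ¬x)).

¬w ∨ x

¬(y ∧ ¬y ∧ (¬w ∨ w) ∨ ¬(¬w ∧ w ∨ ¬¬¬w) ∧ (¬x ∧ ¬y ∨ ¬x))
= ¬(y ∧ ¬y ∧ (¬w ∨ w) ∨ ¬(¬w ∧ w ∨ ¬w) ∧ (¬x ∧ ¬y ∨ ¬x))   (double negation)
= ¬(y ∧ ¬y ∧ (¬w ∨ w) ∨ ¬(¬w ∧ w ∨ ¬w) ∧ ¬x)   (absorption)
= ¬(y ∧ ¬y ∨ ¬(¬w ∧ w ∨ ¬w) ∧ ¬x)   (complement / identity)
= ¬(y ∧ ¬y ∨ ¬¬w ∧ ¬x)   (complement / identity)
= ¬(¬¬w ∧ ¬x)   (complement / identity)
= ¬w ∨ x   (De Morgan)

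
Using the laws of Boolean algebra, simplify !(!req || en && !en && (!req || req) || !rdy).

!(!req || en && !en && (!req || req) || !rdy)
= !(!req || en && !en || !rdy)   — complement / identity
= !(!req || !rdy)   — complement / identity
= req && rdy   — De Morgan

req && rdy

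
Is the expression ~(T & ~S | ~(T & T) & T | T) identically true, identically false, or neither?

~(T & ~S | ~(T & T) & T | T)
= ~(T & ~S | ~T & T | T)   — idempotence
= ~(T & ~S | T)   — complement / identity
= ~T   — absorption
This depends on T, so it is not a constant.

neither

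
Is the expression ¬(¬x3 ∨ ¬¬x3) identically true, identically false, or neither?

¬(¬x3 ∨ ¬¬x3)
= x3 ∧ ¬x3   — De Morgan
= False   — complement

identically false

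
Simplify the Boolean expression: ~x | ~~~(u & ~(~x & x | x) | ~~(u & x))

~x | ~~~(u & ~(~x & x | x) | ~~(u & x))
= ~x | ~~~(u & ~x | ~~(u & x))   (complement / identity)
= ~x | ~(u & ~x | ~~(u & x))   (double negation)
= ~x | ~(u & ~x | u & x)   (double negation)
= ~x | ~u   (distribution)

~x | ~u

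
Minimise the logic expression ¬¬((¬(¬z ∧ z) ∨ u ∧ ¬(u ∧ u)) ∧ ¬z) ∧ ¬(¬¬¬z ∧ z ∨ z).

¬¬((¬(¬z ∧ z) ∨ u ∧ ¬(u ∧ u)) ∧ ¬z) ∧ ¬(¬¬¬z ∧ z ∨ z)
= ¬¬((¬(¬z ∧ z) ∨ u ∧ ¬u) ∧ ¬z) ∧ ¬(¬¬¬z ∧ z ∨ z)
= ¬¬(¬(¬z ∧ z) ∧ ¬z) ∧ ¬(¬¬¬z ∧ z ∨ z)
= ¬¬(¬(¬z ∧ z) ∧ ¬z) ∧ ¬(¬z ∧ z ∨ z)
= ¬(¬z ∧ z ∨ z) ∧ ¬(¬z ∧ z ∨ z)
= ¬(¬z ∧ z ∨ z)
= ¬z

¬z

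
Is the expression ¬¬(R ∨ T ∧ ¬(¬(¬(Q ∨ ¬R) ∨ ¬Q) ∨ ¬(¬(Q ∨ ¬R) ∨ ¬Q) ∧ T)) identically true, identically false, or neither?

neither

¬¬(R ∨ T ∧ ¬(¬(¬(Q ∨ ¬R) ∨ ¬Q) ∨ ¬(¬(Q ∨ ¬R) ∨ ¬Q) ∧ T))
= ¬¬(R ∨ T ∧ ¬¬(¬(Q ∨ ¬R) ∨ ¬Q))   (absorption)
= R ∨ T ∧ ¬¬(¬(Q ∨ ¬R) ∨ ¬Q)   (double negation)
= R ∨ T ∧ ¬((Q ∨ ¬R) ∧ Q)   (De Morgan)
= R ∨ T ∧ ¬Q   (absorption)
This depends on Q, R, T, so it is not a constant.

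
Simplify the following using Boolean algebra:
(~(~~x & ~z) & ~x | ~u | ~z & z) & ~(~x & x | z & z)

(~(~~x & ~z) & ~x | ~u | ~z & z) & ~(~x & x | z & z)
= (~(~~x & ~z) & ~x | ~u | ~z & z) & ~(z & z)   — complement / identity
= (~(~~x & ~z) & ~x | ~u) & ~(z & z)   — complement / identity
= (~(~~x & ~z) & ~x | ~u) & ~z   — idempotence
= ((~x | z) & ~x | ~u) & ~z   — De Morgan
= (~x | ~u) & ~z   — absorption

(~x | ~u) & ~z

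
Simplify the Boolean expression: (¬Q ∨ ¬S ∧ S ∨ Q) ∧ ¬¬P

P

(¬Q ∨ ¬S ∧ S ∨ Q) ∧ ¬¬P
= (¬Q ∨ Q) ∧ ¬¬P   (complement / identity)
= ¬¬P   (complement / identity)
= P   (double negation)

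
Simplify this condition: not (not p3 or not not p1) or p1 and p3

not (not p3 or not not p1) or p1 and p3
= p3 and not p1 or p1 and p3   [De Morgan]
= p3   [distribution]

p3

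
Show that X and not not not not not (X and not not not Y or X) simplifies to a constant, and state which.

False

X and not not not not not (X and not not not Y or X)
= X and not not not (X and not not not Y or X)   [double negation]
= X and not not not (X and not Y or X)   [double negation]
= X and not not not X   [absorption]
= X and not X   [double negation]
= False   [complement]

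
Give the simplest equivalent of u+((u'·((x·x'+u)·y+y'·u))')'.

u

u+((u'·((x·x'+u)·y+y'·u))')'
= u+((u'·(u·y+y'·u))')'   [complement / identity]
= u+((u'·u)')'   [distribution]
= u+u'·u   [double negation]
= u   [complement / identity]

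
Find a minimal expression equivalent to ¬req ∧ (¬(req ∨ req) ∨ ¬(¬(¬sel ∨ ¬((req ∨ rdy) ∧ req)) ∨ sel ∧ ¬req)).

¬req ∧ (¬(req ∨ req) ∨ ¬(¬(¬sel ∨ ¬((req ∨ rdy) ∧ req)) ∨ sel ∧ ¬req))
= ¬req ∧ (¬(req ∨ req) ∨ ¬(sel ∧ (req ∨ rdy) ∧ req ∨ sel ∧ ¬req))
= ¬req ∧ (¬(req ∨ req) ∨ ¬(sel ∧ req ∨ sel ∧ ¬req))
= ¬req ∧ (¬(req ∨ req) ∨ ¬sel)
= ¬req ∧ (¬req ∨ ¬sel)
= ¬req

¬req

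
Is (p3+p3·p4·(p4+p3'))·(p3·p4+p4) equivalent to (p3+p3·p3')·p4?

Yes

E1: (p3+p3·p4·(p4+p3'))·(p3·p4+p4)
    = (p3+p3·p4)·(p3·p4+p4)   [absorption]
    = p3·p4+p3·p4   [distribution]
    = p3·p4   [idempotence]
E2: (p3+p3·p3')·p4
    = p3·p4   [complement / identity]
Both reduce to p3·p4, so they are equivalent.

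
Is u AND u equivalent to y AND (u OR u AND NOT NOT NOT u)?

No

E1: u AND u
    = u   (idempotence)
E2: y AND (u OR u AND NOT NOT NOT u)
    = y AND (u OR u AND NOT u)   (double negation)
    = y AND u   (complement / identity)
These differ: at u=1, y=0, E1 = 1 but E2 = 0.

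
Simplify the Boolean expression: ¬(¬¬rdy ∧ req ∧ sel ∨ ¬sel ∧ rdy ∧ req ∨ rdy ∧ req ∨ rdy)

¬(¬¬rdy ∧ req ∧ sel ∨ ¬sel ∧ rdy ∧ req ∨ rdy ∧ req ∨ rdy)
= ¬(¬¬rdy ∧ req ∧ sel ∨ ¬sel ∧ rdy ∧ req ∨ rdy)   (absorption)
= ¬(rdy ∧ req ∧ sel ∨ ¬sel ∧ rdy ∧ req ∨ rdy)   (double negation)
= ¬(rdy ∧ req ∨ rdy)   (distribution)
= ¬rdy   (absorption)

¬rdy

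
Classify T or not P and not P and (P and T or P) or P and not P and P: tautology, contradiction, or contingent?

T or not P and not P and (P and T or P) or P and not P and P
= T or not P and not P and P or P and not P and P   — absorption
= T or not P and P   — distribution
= T   — complement / identity
This depends on T, so it is not a constant.

contingent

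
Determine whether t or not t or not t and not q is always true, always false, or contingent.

always true

t or not t or not t and not q
= t or not t   (absorption)
= True   (complement)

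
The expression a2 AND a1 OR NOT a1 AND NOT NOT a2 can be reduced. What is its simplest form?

a2 AND a1 OR NOT a1 AND NOT NOT a2
= a2 AND a1 OR NOT a1 AND a2
= a2

a2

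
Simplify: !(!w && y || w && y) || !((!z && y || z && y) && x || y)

!(!w && y || w && y) || !((!z && y || z && y) && x || y)
= !(!w && y || w && y) || !(y && x || y)   [distribution]
= !y || !(y && x || y)   [distribution]
= !y || !y   [absorption]
= !y   [idempotence]

!y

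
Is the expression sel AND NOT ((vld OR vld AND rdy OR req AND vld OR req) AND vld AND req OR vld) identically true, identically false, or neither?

sel AND NOT ((vld OR vld AND rdy OR req AND vld OR req) AND vld AND req OR vld)
= sel AND NOT ((vld OR req AND vld OR req) AND vld AND req OR vld)   — absorption
= sel AND NOT ((vld OR req) AND vld AND req OR vld)   — absorption
= sel AND NOT (vld AND req OR vld)   — absorption
= sel AND NOT vld   — absorption
This depends on sel, vld, so it is not a constant.

neither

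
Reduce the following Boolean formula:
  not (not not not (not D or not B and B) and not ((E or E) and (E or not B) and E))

not (not not not (not D or not B and B) and not ((E or E) and (E or not B) and E))
= not (not (not D or not B and B) and not ((E or E) and (E or not B) and E))   (double negation)
= not (not (not D or not B and B) and not (E and (E or not B) and E))   (idempotence)
= not (not not D and not (E and (E or not B) and E))   (complement / identity)
= not D or E and (E or not B) and E   (De Morgan)
= not D or E and E   (absorption)
= not D or E   (idempotence)

not D or E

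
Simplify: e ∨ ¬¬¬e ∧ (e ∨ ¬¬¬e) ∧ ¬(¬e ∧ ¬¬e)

True

e ∨ ¬¬¬e ∧ (e ∨ ¬¬¬e) ∧ ¬(¬e ∧ ¬¬e)
= e ∨ ¬¬¬e ∧ (e ∨ ¬¬¬e) ∧ (e ∨ ¬e)   (De Morgan)
= e ∨ ¬¬¬e ∧ (e ∨ ¬e) ∧ (e ∨ ¬e)   (double negation)
= e ∨ ¬¬¬e ∧ (e ∨ ¬e)   (idempotence)
= e ∨ ¬¬¬e   (complement / identity)
= e ∨ ¬e   (double negation)
= True   (complement)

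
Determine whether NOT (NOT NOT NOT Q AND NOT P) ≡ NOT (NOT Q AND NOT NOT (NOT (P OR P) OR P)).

E1: NOT (NOT NOT NOT Q AND NOT P)
    = NOT (NOT Q AND NOT P)
    = Q OR P
E2: NOT (NOT Q AND NOT NOT (NOT (P OR P) OR P))
    = NOT (NOT Q AND (NOT (P OR P) OR P))
    = NOT (NOT Q AND (NOT P OR P))
    = NOT NOT Q
    = Q
These differ: at P=1, Q=0, E1 = 1 but E2 = 0.

No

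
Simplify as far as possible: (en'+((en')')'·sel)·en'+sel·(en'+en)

en'+sel

(en'+((en')')'·sel)·en'+sel·(en'+en)
= (en'+((en')')'·sel)·en'+sel   [complement / identity]
= (en'+en'·sel)·en'+sel   [double negation]
= en'·en'+sel   [absorption]
= en'+sel   [idempotence]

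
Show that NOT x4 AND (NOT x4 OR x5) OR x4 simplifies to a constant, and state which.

NOT x4 AND (NOT x4 OR x5) OR x4
= NOT x4 OR x4   (absorption)
= TRUE   (complement)

TRUE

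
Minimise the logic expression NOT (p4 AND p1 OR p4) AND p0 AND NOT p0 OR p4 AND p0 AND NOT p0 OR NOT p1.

NOT p1

NOT (p4 AND p1 OR p4) AND p0 AND NOT p0 OR p4 AND p0 AND NOT p0 OR NOT p1
= NOT p4 AND p0 AND NOT p0 OR p4 AND p0 AND NOT p0 OR NOT p1   [absorption]
= p0 AND NOT p0 OR NOT p1   [distribution]
= NOT p1   [complement / identity]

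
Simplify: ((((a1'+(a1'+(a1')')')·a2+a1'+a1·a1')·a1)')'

0

((((a1'+(a1'+(a1')')')·a2+a1'+a1·a1')·a1)')'
= ((((a1'+a1·a1')·a2+a1'+a1·a1')·a1)')'
= (((a1'+a1·a1')·a1)')'
= ((a1'·a1)')'
= a1'·a1
= 0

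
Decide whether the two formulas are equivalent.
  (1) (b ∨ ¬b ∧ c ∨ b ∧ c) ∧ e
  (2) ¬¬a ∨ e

E1: (b ∨ ¬b ∧ c ∨ b ∧ c) ∧ e
    = (b ∨ c) ∧ e   (distribution)
E2: ¬¬a ∨ e
    = a ∨ e   (double negation)
These differ: at a=1, b=0, c=0, e=0, E1 = 0 but E2 = 1.

No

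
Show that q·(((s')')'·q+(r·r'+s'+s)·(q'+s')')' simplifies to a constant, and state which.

q·(((s')')'·q+(r·r'+s'+s)·(q'+s')')'
= q·(((s')')'·q+(s'+s)·(q'+s')')'   (complement / identity)
= q·(((s')')'·q+(q'+s')')'   (complement / identity)
= q·(((s')')'·q+q·s)'   (De Morgan)
= q·(s'·q+q·s)'   (double negation)
= q·q'   (distribution)
= 0   (complement)

0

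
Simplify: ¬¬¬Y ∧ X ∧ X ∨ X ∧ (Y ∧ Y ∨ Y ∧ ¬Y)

X

¬¬¬Y ∧ X ∧ X ∨ X ∧ (Y ∧ Y ∨ Y ∧ ¬Y)
= ¬¬¬Y ∧ X ∧ X ∨ X ∧ Y   (distribution)
= ¬Y ∧ X ∧ X ∨ X ∧ Y   (double negation)
= ¬Y ∧ X ∨ X ∧ Y   (idempotence)
= X   (distribution)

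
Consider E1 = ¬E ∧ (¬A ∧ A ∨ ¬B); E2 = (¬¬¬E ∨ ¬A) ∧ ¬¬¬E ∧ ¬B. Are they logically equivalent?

E1: ¬E ∧ (¬A ∧ A ∨ ¬B)
    = ¬E ∧ ¬B   — complement / identity
E2: (¬¬¬E ∨ ¬A) ∧ ¬¬¬E ∧ ¬B
    = ¬¬¬E ∧ ¬B   — absorption
    = ¬E ∧ ¬B   — double negation
Both reduce to ¬E ∧ ¬B, so they are equivalent.

Yes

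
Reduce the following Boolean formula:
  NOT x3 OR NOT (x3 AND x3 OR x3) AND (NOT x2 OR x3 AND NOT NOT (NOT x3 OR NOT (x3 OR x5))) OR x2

NOT x3 OR x2

NOT x3 OR NOT (x3 AND x3 OR x3) AND (NOT x2 OR x3 AND NOT NOT (NOT x3 OR NOT (x3 OR x5))) OR x2
= NOT x3 OR NOT (x3 AND x3 OR x3) AND (NOT x2 OR x3 AND NOT (x3 AND (x3 OR x5))) OR x2
= NOT x3 OR NOT (x3 AND x3 OR x3) AND (NOT x2 OR x3 AND NOT x3) OR x2
= NOT x3 OR NOT (x3 OR x3) AND (NOT x2 OR x3 AND NOT x3) OR x2
= NOT x3 OR NOT x3 AND (NOT x2 OR x3 AND NOT x3) OR x2
= NOT x3 OR NOT x3 AND NOT x2 OR x2
= NOT x3 OR x2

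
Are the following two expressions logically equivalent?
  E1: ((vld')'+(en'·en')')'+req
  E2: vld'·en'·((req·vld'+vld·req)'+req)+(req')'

E1: ((vld')'+(en'·en')')'+req
    = ((vld')'+(en')')'+req
    = vld'·en'+req
E2: vld'·en'·((req·vld'+vld·req)'+req)+(req')'
    = vld'·en'·(req'+req)+(req')'
    = vld'·en'+(req')'
    = vld'·en'+req
Both reduce to vld'·en'+req, so they are equivalent.

Yes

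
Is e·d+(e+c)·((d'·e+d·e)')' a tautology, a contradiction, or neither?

e·d+(e+c)·((d'·e+d·e)')'
= e·d+(e+c)·(e')'   [distribution]
= e·d+(e+c)·e   [double negation]
= e·d+e   [absorption]
= e   [absorption]
This depends on e, so it is not a constant.

neither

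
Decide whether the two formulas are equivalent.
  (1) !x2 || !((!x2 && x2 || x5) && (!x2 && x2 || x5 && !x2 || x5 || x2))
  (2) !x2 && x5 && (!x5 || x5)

E1: !x2 || !((!x2 && x2 || x5) && (!x2 && x2 || x5 && !x2 || x5 || x2))
    = !x2 || !((!x2 && x2 || x5) && (!x2 && x2 || x5 || x2))   (absorption)
    = !x2 || !(!x2 && x2 || x5)   (absorption)
    = !x2 || !x5   (complement / identity)
E2: !x2 && x5 && (!x5 || x5)
    = !x2 && x5   (complement / identity)
These differ: at x2=0, x5=0, E1 = 1 but E2 = 0.

No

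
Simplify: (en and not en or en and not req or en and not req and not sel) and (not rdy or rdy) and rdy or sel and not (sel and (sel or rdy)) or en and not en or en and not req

en and not req

(en and not en or en and not req or en and not req and not sel) and (not rdy or rdy) and rdy or sel and not (sel and (sel or rdy)) or en and not en or en and not req
= (en and not en or en and not req or en and not req and not sel) and (not rdy or rdy) and rdy or sel and not sel or en and not en or en and not req   (absorption)
= (en and not en or en and not req or en and not req and not sel) and (not rdy or rdy) and rdy or en and not en or en and not req   (complement / identity)
= (en and not en or en and not req) and (not rdy or rdy) and rdy or en and not en or en and not req   (absorption)
= (en and not en or en and not req) and rdy or en and not en or en and not req   (complement / identity)
= en and not en or en and not req   (absorption)
= en and not req   (complement / identity)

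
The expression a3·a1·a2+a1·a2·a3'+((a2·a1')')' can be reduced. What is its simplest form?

a2

a3·a1·a2+a1·a2·a3'+((a2·a1')')'
= a3·a1·a2+a1·a2·a3'+a2·a1'   (double negation)
= a1·a2+a2·a1'   (distribution)
= a2   (distribution)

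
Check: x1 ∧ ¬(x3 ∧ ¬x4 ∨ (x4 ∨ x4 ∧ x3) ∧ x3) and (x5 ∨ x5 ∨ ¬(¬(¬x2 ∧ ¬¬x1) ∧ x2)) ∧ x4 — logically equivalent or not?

E1: x1 ∧ ¬(x3 ∧ ¬x4 ∨ (x4 ∨ x4 ∧ x3) ∧ x3)
    = x1 ∧ ¬(x3 ∧ ¬x4 ∨ x4 ∧ x3)   — absorption
    = x1 ∧ ¬x3   — distribution
E2: (x5 ∨ x5 ∨ ¬(¬(¬x2 ∧ ¬¬x1) ∧ x2)) ∧ x4
    = (x5 ∨ x5 ∨ ¬((x2 ∨ ¬x1) ∧ x2)) ∧ x4   — De Morgan
    = (x5 ∨ ¬((x2 ∨ ¬x1) ∧ x2)) ∧ x4   — idempotence
    = (x5 ∨ ¬x2) ∧ x4   — absorption
These differ: at x1=1, x2=0, x3=0, x4=0, x5=1, E1 = 1 but E2 = 0.

No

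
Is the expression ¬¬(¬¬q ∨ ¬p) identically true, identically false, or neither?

¬¬(¬¬q ∨ ¬p)
= ¬¬q ∨ ¬p   (double negation)
= q ∨ ¬p   (double negation)
This depends on p, q, so it is not a constant.

neither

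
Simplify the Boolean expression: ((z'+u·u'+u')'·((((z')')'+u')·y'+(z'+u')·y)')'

z'+u'

((z'+u·u'+u')'·((((z')')'+u')·y'+(z'+u')·y)')'
= ((z'+u')'·((((z')')'+u')·y'+(z'+u')·y)')'
= ((z'+u')'·((z'+u')·y'+(z'+u')·y)')'
= ((z'+u')'·(z'+u')')'
= z'+u'+z'+u'
= z'+u'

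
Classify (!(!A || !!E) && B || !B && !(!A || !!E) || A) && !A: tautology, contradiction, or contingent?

contradiction

(!(!A || !!E) && B || !B && !(!A || !!E) || A) && !A
= (!(!A || !!E) || A) && !A   — distribution
= (A && !E || A) && !A   — De Morgan
= A && !A   — absorption
= false   — complement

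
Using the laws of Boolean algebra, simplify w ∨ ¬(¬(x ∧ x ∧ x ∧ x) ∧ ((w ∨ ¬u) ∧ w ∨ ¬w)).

w ∨ x

w ∨ ¬(¬(x ∧ x ∧ x ∧ x) ∧ ((w ∨ ¬u) ∧ w ∨ ¬w))
= w ∨ ¬(¬(x ∧ x ∧ x ∧ x) ∧ (w ∨ ¬w))   [absorption]
= w ∨ ¬(¬(x ∧ x) ∧ (w ∨ ¬w))   [idempotence]
= w ∨ ¬¬(x ∧ x)   [complement / identity]
= w ∨ x ∧ x   [double negation]
= w ∨ x   [idempotence]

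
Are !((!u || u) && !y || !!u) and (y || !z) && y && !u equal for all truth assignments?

Yes

E1: !((!u || u) && !y || !!u)
    = !(!y || !!u)   (complement / identity)
    = y && !u   (De Morgan)
E2: (y || !z) && y && !u
    = y && !u   (absorption)
Both reduce to y && !u, so they are equivalent.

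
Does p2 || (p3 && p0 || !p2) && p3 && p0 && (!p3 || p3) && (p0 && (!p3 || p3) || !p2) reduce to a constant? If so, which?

no

p2 || (p3 && p0 || !p2) && p3 && p0 && (!p3 || p3) && (p0 && (!p3 || p3) || !p2)
= p2 || (p3 && p0 || !p2) && p3 && p0 && (!p3 || p3)   (absorption)
= p2 || (p3 && p0 || !p2) && p3 && p0   (complement / identity)
= p2 || p3 && p0   (absorption)
This depends on p0, p2, p3, so it is not a constant.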